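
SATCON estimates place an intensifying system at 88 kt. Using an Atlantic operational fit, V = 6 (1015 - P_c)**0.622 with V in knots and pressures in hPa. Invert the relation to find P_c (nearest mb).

ΔP = (V / 6)^(1/0.622) = (88/6)^1.608.
88/6 = 14.667; 14.667^1.608 ≈ 75.01 mb.
P_c = 1015 − 75.01 = 939.99 ≈ 940 mb.

940 mb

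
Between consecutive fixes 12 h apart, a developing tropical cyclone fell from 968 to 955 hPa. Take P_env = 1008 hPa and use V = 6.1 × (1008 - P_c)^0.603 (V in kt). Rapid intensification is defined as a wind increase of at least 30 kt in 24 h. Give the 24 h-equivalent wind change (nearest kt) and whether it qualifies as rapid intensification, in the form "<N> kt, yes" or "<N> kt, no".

21 kt, no

V₁: ΔP = 40, V ≈ 6.1 × 40^0.603 ≈ 56.41 kt.
V₂: ΔP = 53, V ≈ 6.1 × 53^0.603 ≈ 66.84 kt.
ΔV over 12 h = 10.43 kt → 24 h equivalent = 10.43 × 24/12 ≈ 20.86 kt.
21 kt < 30 kt ⇒ not rapid intensification.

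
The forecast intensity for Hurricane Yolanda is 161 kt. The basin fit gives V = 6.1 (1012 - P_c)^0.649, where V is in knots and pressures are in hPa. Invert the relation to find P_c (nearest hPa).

ΔP = (V / 6.1)^(1/0.649) = (161/6.1)^1.541.
161/6.1 = 26.393; 26.393^1.541 ≈ 154.98 hPa.
P_c = 1012 − 154.98 = 857.02 ≈ 857 hPa.

857 hPa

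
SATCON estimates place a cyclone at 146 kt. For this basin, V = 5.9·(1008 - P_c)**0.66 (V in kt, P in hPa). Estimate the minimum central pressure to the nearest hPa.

ΔP = (V / 5.9)^(1/0.66) = (146/5.9)^1.515.
146/5.9 = 24.746; 24.746^1.515 ≈ 129.23 hPa.
P_c = 1008 − 129.23 = 878.77 ≈ 879 hPa.

879 hPa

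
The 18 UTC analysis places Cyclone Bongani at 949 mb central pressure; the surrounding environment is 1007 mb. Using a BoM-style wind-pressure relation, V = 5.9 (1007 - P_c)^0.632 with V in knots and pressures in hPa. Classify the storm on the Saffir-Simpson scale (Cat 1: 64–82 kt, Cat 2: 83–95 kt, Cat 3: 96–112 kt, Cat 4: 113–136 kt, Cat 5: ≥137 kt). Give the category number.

ΔP = 1007 − 949 = 58 mb.
V ≈ 5.9 × 58^0.632 = 5.9 × 13.02 ≈ 77 kt.
77 kt falls in the Category 1 band.

1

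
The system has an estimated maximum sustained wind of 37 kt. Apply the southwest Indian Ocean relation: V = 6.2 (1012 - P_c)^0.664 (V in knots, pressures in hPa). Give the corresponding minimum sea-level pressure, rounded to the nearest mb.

997 mb

ΔP = (V / 6.2)^(1/0.664) = (37/6.2)^1.506.
37/6.2 = 5.968; 5.968^1.506 ≈ 14.74 mb.
P_c = 1012 − 14.74 = 997.26 ≈ 997 mb.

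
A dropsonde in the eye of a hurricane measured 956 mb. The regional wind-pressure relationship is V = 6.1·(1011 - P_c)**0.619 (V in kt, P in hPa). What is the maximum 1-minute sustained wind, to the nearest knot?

ΔP = 1011 − 956 = 55 mb.
55^0.619 ≈ 11.948.
V ≈ 6.1 × 11.948 ≈ 72.9 kt.

73 kt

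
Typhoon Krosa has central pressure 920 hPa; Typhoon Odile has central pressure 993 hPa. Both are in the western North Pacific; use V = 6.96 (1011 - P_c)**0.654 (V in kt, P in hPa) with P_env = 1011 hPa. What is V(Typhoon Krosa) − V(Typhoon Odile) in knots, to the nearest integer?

87 kt

Typhoon Krosa: ΔP = 91; V ≈ 6.96 × 91^0.654 ≈ 132.99 kt.
Typhoon Odile: ΔP = 18; V ≈ 6.96 × 18^0.654 ≈ 46.08 kt.
Difference ≈ 132.99 − 46.08 = 86.91 → 87 kt.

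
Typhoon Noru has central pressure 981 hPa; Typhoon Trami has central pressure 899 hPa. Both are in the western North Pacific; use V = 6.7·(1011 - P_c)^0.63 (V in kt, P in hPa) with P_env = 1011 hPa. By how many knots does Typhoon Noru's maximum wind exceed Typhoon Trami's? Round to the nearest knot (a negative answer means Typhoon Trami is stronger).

Typhoon Noru: ΔP = 30; V ≈ 6.7 × 30^0.63 ≈ 57.10 kt.
Typhoon Trami: ΔP = 112; V ≈ 6.7 × 112^0.63 ≈ 130.94 kt.
Difference ≈ 57.10 − 130.94 = -73.84 → -74 kt.

-74 kt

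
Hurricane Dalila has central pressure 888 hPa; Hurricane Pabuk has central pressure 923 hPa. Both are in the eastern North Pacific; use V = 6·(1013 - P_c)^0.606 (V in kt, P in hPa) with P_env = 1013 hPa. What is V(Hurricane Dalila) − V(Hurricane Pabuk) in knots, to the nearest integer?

20 kt

Hurricane Dalila: ΔP = 125; V ≈ 6 × 125^0.606 ≈ 111.91 kt.
Hurricane Pabuk: ΔP = 90; V ≈ 6 × 90^0.606 ≈ 91.71 kt.
Difference ≈ 111.91 − 91.71 = 20.20 → 20 kt.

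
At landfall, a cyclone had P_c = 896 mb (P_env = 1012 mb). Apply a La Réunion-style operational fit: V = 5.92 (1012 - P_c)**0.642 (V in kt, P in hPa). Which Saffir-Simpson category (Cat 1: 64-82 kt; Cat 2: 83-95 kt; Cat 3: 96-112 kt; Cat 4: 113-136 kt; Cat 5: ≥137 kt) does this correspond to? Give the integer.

4

ΔP = 1012 − 896 = 116 mb.
V ≈ 5.92 × 116^0.642 = 5.92 × 21.15 ≈ 125 kt.
125 kt falls in the Category 4 band.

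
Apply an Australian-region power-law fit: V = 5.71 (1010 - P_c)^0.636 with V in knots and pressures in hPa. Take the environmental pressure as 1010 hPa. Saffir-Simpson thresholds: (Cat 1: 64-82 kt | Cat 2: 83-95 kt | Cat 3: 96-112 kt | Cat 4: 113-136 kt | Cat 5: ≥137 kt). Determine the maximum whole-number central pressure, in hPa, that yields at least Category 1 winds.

Category 1 begins at V = 64 kt.
Required ΔP = (64/5.71)^(1/0.636) = 11.208^1.572 ≈ 44.69 hPa.
P_c ≤ 1010 − 44.69 = 965.31, so the highest integer P_c is 965 hPa.

965 hPa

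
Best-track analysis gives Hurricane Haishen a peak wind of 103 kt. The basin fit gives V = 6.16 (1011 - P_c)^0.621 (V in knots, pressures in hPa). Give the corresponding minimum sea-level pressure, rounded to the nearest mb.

ΔP = (V / 6.16)^(1/0.621) = (103/6.16)^1.610.
103/6.16 = 16.721; 16.721^1.610 ≈ 93.29 mb.
P_c = 1011 − 93.29 = 917.71 ≈ 918 mb.

918 mb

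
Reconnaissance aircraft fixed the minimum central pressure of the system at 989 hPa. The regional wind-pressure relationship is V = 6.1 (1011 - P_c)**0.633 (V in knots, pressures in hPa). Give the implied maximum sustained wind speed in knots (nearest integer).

ΔP = 1011 − 989 = 22 hPa.
22^0.633 ≈ 7.075.
V ≈ 6.1 × 7.075 ≈ 43.2 kt.

43 kt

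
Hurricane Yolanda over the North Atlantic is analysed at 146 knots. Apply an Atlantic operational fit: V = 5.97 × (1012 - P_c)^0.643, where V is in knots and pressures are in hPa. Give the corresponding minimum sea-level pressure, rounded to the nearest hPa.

868 hPa

ΔP = (V / 5.97)^(1/0.643) = (146/5.97)^1.555.
146/5.97 = 24.456; 24.456^1.555 ≈ 144.28 hPa.
P_c = 1012 − 144.28 = 867.72 ≈ 868 hPa.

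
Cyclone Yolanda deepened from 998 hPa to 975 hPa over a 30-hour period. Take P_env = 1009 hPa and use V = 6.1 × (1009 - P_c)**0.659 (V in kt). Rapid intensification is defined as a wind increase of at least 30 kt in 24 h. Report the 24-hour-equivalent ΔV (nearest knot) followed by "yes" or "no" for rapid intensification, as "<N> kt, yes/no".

26 kt, no

V₁: ΔP = 11, V ≈ 6.1 × 11^0.659 ≈ 29.62 kt.
V₂: ΔP = 34, V ≈ 6.1 × 34^0.659 ≈ 62.31 kt.
ΔV over 30 h = 32.69 kt → 24 h equivalent = 32.69 × 24/30 ≈ 26.15 kt.
26 kt < 30 kt ⇒ not rapid intensification.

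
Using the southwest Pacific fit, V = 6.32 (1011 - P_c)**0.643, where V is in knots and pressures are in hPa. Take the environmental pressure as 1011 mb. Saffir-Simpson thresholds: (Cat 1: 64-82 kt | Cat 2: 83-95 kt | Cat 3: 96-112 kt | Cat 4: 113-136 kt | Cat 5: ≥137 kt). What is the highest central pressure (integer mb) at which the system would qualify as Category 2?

Category 2 begins at V = 83 kt.
Required ΔP = (83/6.32)^(1/0.643) = 13.133^1.555 ≈ 54.86 mb.
P_c ≤ 1011 − 54.86 = 956.14, so the highest integer P_c is 956 mb.

956 mb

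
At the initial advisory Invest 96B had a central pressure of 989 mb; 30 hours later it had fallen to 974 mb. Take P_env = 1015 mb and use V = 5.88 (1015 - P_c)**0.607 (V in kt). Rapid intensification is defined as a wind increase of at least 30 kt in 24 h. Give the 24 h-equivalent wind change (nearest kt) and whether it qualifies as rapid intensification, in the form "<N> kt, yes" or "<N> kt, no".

11 kt, no

V₁: ΔP = 26, V ≈ 5.88 × 26^0.607 ≈ 42.49 kt.
V₂: ΔP = 41, V ≈ 5.88 × 41^0.607 ≈ 56.02 kt.
ΔV over 30 h = 13.53 kt → 24 h equivalent = 13.53 × 24/30 ≈ 10.82 kt.
11 kt < 30 kt ⇒ not rapid intensification.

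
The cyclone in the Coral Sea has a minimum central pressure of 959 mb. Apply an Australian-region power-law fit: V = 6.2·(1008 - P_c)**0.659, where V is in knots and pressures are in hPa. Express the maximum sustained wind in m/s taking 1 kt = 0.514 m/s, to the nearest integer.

ΔP = 1008 − 959 = 49 mb.
V ≈ 6.2 × 49^0.659 = 6.2 × 12.997 ≈ 80.581 kt.
80.581 × 0.514 ≈ 41.42 m/s → 41 m/s.

41 m/s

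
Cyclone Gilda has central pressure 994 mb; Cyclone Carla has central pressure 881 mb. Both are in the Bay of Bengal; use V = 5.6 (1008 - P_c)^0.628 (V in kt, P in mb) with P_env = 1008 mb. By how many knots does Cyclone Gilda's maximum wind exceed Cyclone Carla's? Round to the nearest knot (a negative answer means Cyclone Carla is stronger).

-88 kt

Cyclone Gilda: ΔP = 14; V ≈ 5.6 × 14^0.628 ≈ 29.37 kt.
Cyclone Carla: ΔP = 127; V ≈ 5.6 × 127^0.628 ≈ 117.32 kt.
Difference ≈ 29.37 − 117.32 = -87.95 → -88 kt.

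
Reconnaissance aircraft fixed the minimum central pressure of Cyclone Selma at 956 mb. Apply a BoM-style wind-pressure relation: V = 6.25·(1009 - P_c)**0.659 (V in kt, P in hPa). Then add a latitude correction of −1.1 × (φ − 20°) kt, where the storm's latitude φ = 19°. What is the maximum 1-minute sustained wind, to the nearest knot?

ΔP = 1009 − 956 = 53 mb.
53^0.659 ≈ 13.687.
V ≈ 6.25 × 13.687 ≈ 85.5 kt.
Latitude correction: −1.1 × (19 − 20) = 1.1 kt.
Corrected V ≈ 86.6 kt → 87 kt.

87 kt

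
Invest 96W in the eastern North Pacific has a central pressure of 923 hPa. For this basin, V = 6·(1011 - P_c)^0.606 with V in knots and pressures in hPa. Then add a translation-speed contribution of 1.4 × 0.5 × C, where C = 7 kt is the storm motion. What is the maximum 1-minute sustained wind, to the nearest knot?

95 kt

ΔP = 1011 − 923 = 88 hPa.
88^0.606 ≈ 15.078.
V ≈ 6 × 15.078 ≈ 90.5 kt.
Translation term: 1.4 × 0.5 × 7 = 4.9 kt.
Corrected V ≈ 95.4 kt → 95 kt.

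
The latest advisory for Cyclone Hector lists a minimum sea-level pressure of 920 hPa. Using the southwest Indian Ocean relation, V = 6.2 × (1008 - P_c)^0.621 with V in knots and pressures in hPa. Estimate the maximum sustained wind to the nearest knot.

ΔP = 1008 − 920 = 88 hPa.
88^0.621 ≈ 16.126.
V ≈ 6.2 × 16.126 ≈ 100.0 kt.

100 kt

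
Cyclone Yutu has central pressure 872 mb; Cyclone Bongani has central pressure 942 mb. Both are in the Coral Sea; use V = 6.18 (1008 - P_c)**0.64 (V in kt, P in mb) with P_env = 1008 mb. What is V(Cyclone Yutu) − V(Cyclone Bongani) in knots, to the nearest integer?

Cyclone Yutu: ΔP = 136; V ≈ 6.18 × 136^0.64 ≈ 143.37 kt.
Cyclone Bongani: ΔP = 66; V ≈ 6.18 × 66^0.64 ≈ 90.26 kt.
Difference ≈ 143.37 − 90.26 = 53.11 → 53 kt.

53 kt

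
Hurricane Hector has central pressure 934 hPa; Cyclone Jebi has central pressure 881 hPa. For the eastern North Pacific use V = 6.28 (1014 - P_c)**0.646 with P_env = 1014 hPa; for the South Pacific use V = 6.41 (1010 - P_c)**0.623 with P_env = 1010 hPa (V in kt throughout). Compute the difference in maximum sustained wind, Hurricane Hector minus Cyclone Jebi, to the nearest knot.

-26 kt

Hurricane Hector: ΔP = 80; V ≈ 6.28 × 80^0.646 ≈ 106.50 kt.
Cyclone Jebi: ΔP = 129; V ≈ 6.41 × 129^0.623 ≈ 132.36 kt.
Difference ≈ 106.50 − 132.36 = -25.86 → -26 kt.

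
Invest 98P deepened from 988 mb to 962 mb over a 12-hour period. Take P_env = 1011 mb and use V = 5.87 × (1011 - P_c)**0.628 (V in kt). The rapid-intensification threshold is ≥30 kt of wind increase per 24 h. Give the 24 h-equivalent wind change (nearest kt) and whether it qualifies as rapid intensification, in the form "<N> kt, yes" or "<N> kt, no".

V₁: ΔP = 23, V ≈ 5.87 × 23^0.628 ≈ 42.05 kt.
V₂: ΔP = 49, V ≈ 5.87 × 49^0.628 ≈ 67.62 kt.
ΔV over 12 h = 25.57 kt → 24 h equivalent = 25.57 × 24/12 ≈ 51.14 kt.
51 kt ≥ 30 kt ⇒ rapid intensification.

51 kt, yes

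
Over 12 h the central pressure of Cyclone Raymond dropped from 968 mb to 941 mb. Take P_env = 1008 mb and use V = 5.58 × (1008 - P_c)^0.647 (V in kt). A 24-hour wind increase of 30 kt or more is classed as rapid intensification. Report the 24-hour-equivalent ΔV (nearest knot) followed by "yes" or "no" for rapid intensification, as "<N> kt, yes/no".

48 kt, yes

V₁: ΔP = 40, V ≈ 5.58 × 40^0.647 ≈ 60.70 kt.
V₂: ΔP = 67, V ≈ 5.58 × 67^0.647 ≈ 84.74 kt.
ΔV over 12 h = 24.04 kt → 24 h equivalent = 24.04 × 24/12 ≈ 48.08 kt.
48 kt ≥ 30 kt ⇒ rapid intensification.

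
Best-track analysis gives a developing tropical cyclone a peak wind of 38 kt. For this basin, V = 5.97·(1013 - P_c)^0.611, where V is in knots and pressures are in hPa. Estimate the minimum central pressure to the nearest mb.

ΔP = (V / 5.97)^(1/0.611) = (38/5.97)^1.637.
38/5.97 = 6.365; 6.365^1.637 ≈ 20.68 mb.
P_c = 1013 − 20.68 = 992.32 ≈ 992 mb.

992 mb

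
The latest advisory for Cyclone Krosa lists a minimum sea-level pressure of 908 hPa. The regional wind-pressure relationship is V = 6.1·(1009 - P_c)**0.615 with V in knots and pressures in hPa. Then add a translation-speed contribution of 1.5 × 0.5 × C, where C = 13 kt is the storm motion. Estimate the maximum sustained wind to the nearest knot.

ΔP = 1009 − 908 = 101 hPa.
101^0.615 ≈ 17.087.
V ≈ 6.1 × 17.087 ≈ 104.2 kt.
Translation term: 1.5 × 0.5 × 13 = 9.75 kt.
Corrected V ≈ 113.95 kt → 114 kt.

114 kt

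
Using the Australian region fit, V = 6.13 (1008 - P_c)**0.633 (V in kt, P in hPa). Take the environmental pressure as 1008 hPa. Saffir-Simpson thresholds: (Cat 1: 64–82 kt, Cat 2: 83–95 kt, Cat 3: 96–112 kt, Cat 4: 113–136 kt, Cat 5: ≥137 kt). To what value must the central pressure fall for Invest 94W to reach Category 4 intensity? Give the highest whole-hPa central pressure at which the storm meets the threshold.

Category 4 begins at V = 113 kt.
Required ΔP = (113/6.13)^(1/0.633) = 18.434^1.580 ≈ 99.86 hPa.
P_c ≤ 1008 − 99.86 = 908.14, so the highest integer P_c is 908 hPa.

908 hPa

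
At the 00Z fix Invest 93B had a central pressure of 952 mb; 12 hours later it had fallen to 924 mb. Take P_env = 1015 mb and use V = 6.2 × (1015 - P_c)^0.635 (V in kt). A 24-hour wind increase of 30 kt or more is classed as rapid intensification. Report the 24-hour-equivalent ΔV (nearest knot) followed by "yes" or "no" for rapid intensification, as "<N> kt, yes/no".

45 kt, yes

V₁: ΔP = 63, V ≈ 6.2 × 63^0.635 ≈ 86.09 kt.
V₂: ΔP = 91, V ≈ 6.2 × 91^0.635 ≈ 108.74 kt.
ΔV over 12 h = 22.65 kt → 24 h equivalent = 22.65 × 24/12 ≈ 45.30 kt.
45 kt ≥ 30 kt ⇒ rapid intensification.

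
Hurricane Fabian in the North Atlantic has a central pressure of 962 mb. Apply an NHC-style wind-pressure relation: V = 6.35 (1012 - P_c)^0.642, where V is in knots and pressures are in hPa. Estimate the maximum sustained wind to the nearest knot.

ΔP = 1012 − 962 = 50 mb.
50^0.642 ≈ 12.324.
V ≈ 6.35 × 12.324 ≈ 78.3 kt.

78 kt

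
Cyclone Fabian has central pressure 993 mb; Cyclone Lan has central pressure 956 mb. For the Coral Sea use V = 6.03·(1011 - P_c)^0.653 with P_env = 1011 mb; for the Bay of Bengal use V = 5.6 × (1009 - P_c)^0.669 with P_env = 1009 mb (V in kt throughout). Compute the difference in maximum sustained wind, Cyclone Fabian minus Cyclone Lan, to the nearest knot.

-40 kt

Cyclone Fabian: ΔP = 18; V ≈ 6.03 × 18^0.653 ≈ 39.81 kt.
Cyclone Lan: ΔP = 53; V ≈ 5.6 × 53^0.669 ≈ 79.75 kt.
Difference ≈ 39.81 − 79.75 = -39.94 → -40 kt.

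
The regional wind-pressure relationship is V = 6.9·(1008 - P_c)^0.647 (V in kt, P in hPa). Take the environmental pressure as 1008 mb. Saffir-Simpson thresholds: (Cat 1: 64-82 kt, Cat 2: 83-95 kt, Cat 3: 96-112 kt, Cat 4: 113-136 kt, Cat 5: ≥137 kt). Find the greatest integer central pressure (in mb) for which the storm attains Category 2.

Category 2 begins at V = 83 kt.
Required ΔP = (83/6.9)^(1/0.647) = 12.029^1.546 ≈ 46.73 mb.
P_c ≤ 1008 − 46.73 = 961.27, so the highest integer P_c is 961 mb.

961 mb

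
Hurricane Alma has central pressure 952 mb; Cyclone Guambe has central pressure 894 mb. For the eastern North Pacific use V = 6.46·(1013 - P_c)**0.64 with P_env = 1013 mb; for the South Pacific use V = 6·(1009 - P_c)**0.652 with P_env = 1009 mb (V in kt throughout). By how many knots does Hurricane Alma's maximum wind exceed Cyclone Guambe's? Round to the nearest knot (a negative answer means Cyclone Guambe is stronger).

Hurricane Alma: ΔP = 61; V ≈ 6.46 × 61^0.64 ≈ 89.71 kt.
Cyclone Guambe: ΔP = 115; V ≈ 6 × 115^0.652 ≈ 132.35 kt.
Difference ≈ 89.71 − 132.35 = -42.64 → -43 kt.

-43 kt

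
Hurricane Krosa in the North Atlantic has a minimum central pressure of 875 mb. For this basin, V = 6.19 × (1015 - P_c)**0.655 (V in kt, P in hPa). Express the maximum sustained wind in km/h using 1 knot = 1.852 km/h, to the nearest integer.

ΔP = 1015 − 875 = 140 mb.
V ≈ 6.19 × 140^0.655 = 6.19 × 25.452 ≈ 157.545 kt.
157.545 × 1.852 ≈ 291.77 km/h → 292 km/h.

292 km/h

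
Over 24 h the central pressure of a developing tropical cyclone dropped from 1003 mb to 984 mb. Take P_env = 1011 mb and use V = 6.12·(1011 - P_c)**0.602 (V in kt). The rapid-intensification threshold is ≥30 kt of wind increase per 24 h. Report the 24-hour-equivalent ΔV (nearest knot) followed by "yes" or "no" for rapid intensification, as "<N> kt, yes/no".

23 kt, no

V₁: ΔP = 8, V ≈ 6.12 × 8^0.602 ≈ 21.40 kt.
V₂: ΔP = 27, V ≈ 6.12 × 27^0.602 ≈ 44.51 kt.
ΔV over 24 h = 23.11 kt → 24 h equivalent = 23.11 × 24/24 ≈ 23.11 kt.
23 kt < 30 kt ⇒ not rapid intensification.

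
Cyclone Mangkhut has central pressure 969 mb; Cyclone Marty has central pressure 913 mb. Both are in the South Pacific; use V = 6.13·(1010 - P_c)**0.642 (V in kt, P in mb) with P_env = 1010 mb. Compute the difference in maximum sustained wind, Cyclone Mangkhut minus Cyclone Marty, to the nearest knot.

Cyclone Mangkhut: ΔP = 41; V ≈ 6.13 × 41^0.642 ≈ 66.51 kt.
Cyclone Marty: ΔP = 97; V ≈ 6.13 × 97^0.642 ≈ 115.60 kt.
Difference ≈ 66.51 − 115.60 = -49.09 → -49 kt.

-49 kt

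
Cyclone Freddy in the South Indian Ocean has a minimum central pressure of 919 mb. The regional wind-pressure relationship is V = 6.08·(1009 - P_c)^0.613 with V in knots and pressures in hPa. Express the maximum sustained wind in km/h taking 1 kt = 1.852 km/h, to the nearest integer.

178 km/h

ΔP = 1009 − 919 = 90 mb.
V ≈ 6.08 × 90^0.613 = 6.08 × 15.774 ≈ 95.908 kt.
95.908 × 1.852 ≈ 177.62 km/h → 178 km/h.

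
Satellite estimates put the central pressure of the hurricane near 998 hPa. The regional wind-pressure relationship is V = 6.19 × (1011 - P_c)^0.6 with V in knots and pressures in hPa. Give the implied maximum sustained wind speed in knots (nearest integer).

29 kt

ΔP = 1011 − 998 = 13 hPa.
13^0.6 ≈ 4.660.
V ≈ 6.19 × 4.660 ≈ 28.8 kt.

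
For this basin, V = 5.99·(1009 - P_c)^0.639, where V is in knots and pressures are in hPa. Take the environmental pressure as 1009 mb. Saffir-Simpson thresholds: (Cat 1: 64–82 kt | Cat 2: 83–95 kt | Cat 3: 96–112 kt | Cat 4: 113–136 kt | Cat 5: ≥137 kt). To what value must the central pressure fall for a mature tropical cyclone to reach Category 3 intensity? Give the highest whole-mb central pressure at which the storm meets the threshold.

932 mb

Category 3 begins at V = 96 kt.
Required ΔP = (96/5.99)^(1/0.639) = 16.027^1.565 ≈ 76.83 mb.
P_c ≤ 1009 − 76.83 = 932.17, so the highest integer P_c is 932 mb.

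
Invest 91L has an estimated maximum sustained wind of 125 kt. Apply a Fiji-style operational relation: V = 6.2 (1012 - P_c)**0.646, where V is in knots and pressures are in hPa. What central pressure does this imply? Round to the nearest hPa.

907 hPa

ΔP = (V / 6.2)^(1/0.646) = (125/6.2)^1.548.
125/6.2 = 20.161; 20.161^1.548 ≈ 104.56 hPa.
P_c = 1012 − 104.56 = 907.44 ≈ 907 hPa.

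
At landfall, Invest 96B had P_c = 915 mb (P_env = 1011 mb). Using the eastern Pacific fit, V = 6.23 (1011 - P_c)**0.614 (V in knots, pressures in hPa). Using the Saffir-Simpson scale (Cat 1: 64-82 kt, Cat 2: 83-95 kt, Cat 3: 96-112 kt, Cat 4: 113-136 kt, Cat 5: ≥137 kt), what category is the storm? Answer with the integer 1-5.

3

ΔP = 1011 − 915 = 96 mb.
V ≈ 6.23 × 96^0.614 = 6.23 × 16.49 ≈ 103 kt.
103 kt falls in the Category 3 band.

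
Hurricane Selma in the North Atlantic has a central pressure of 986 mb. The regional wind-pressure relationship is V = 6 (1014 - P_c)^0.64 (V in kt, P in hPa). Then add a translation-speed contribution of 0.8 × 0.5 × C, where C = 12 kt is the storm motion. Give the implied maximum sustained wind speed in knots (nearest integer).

ΔP = 1014 − 986 = 28 mb.
28^0.64 ≈ 8.437.
V ≈ 6 × 8.437 ≈ 50.6 kt.
Translation term: 0.8 × 0.5 × 12 = 4.8 kt.
Corrected V ≈ 55.4 kt → 55 kt.

55 kt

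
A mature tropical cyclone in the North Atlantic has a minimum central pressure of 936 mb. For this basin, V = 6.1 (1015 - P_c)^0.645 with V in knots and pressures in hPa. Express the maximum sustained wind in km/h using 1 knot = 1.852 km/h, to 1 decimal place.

189.2 km/h

ΔP = 1015 − 936 = 79 mb.
V ≈ 6.1 × 79^0.645 = 6.1 × 16.748 ≈ 102.164 kt.
102.164 × 1.852 ≈ 189.21 km/h → 189.2 km/h.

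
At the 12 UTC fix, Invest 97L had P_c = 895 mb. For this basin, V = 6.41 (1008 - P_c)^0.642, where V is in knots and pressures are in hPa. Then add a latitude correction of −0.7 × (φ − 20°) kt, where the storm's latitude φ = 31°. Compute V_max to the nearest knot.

ΔP = 1008 − 895 = 113 mb.
113^0.642 ≈ 20.801.
V ≈ 6.41 × 20.801 ≈ 133.3 kt.
Latitude correction: −0.7 × (31 − 20) = -7.7 kt.
Corrected V ≈ 125.6 kt → 126 kt.

126 kt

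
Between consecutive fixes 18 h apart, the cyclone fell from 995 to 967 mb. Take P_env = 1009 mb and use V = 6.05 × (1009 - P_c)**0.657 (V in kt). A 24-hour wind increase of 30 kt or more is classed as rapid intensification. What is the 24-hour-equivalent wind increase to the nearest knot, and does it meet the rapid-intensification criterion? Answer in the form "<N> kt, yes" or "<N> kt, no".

48 kt, yes

V₁: ΔP = 14, V ≈ 6.05 × 14^0.657 ≈ 34.26 kt.
V₂: ΔP = 42, V ≈ 6.05 × 42^0.657 ≈ 70.51 kt.
ΔV over 18 h = 36.25 kt → 24 h equivalent = 36.25 × 24/18 ≈ 48.33 kt.
48 kt ≥ 30 kt ⇒ rapid intensification.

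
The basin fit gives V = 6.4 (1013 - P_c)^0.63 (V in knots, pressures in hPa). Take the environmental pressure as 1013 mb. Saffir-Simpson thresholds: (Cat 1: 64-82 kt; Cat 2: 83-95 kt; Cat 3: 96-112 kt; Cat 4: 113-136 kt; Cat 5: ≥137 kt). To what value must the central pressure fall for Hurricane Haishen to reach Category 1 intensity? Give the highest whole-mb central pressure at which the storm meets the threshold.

974 mb

Category 1 begins at V = 64 kt.
Required ΔP = (64/6.4)^(1/0.63) = 10.000^1.587 ≈ 38.66 mb.
P_c ≤ 1013 − 38.66 = 974.34, so the highest integer P_c is 974 mb.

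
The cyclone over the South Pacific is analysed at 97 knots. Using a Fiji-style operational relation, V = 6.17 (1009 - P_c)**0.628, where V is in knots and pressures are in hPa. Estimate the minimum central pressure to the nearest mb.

ΔP = (V / 6.17)^(1/0.628) = (97/6.17)^1.592.
97/6.17 = 15.721; 15.721^1.592 ≈ 80.40 mb.
P_c = 1009 − 80.40 = 928.60 ≈ 929 mb.

929 mb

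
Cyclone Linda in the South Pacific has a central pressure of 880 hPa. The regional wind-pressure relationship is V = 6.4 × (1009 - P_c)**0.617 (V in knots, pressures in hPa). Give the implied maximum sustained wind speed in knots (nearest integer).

128 kt

ΔP = 1009 − 880 = 129 hPa.
129^0.617 ≈ 20.056.
V ≈ 6.4 × 20.056 ≈ 128.4 kt.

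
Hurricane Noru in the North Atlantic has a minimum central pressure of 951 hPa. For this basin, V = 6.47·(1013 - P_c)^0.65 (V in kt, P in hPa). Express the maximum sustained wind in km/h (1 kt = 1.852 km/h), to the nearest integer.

175 km/h

ΔP = 1013 − 951 = 62 hPa.
V ≈ 6.47 × 62^0.65 = 6.47 × 14.624 ≈ 94.615 kt.
94.615 × 1.852 ≈ 175.23 km/h → 175 km/h.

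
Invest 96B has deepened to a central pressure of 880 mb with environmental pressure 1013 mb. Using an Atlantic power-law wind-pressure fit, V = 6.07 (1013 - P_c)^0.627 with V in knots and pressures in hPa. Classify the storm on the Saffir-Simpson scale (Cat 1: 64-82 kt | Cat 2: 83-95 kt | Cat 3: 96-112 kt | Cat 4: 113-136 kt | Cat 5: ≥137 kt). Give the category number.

4

ΔP = 1013 − 880 = 133 mb.
V ≈ 6.07 × 133^0.627 = 6.07 × 21.46 ≈ 130 kt.
130 kt falls in the Category 4 band.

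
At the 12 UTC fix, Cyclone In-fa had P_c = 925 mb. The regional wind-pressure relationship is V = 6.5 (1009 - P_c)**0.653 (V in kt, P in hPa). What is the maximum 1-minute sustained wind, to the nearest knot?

ΔP = 1009 − 925 = 84 mb.
84^0.653 ≈ 18.053.
V ≈ 6.5 × 18.053 ≈ 117.3 kt.

117 kt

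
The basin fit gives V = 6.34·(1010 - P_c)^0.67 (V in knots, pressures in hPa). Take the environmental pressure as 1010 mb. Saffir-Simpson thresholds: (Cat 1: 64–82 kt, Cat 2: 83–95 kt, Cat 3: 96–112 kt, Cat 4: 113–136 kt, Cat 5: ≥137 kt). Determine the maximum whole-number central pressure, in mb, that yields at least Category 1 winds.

Category 1 begins at V = 64 kt.
Required ΔP = (64/6.34)^(1/0.67) = 10.095^1.493 ≈ 31.52 mb.
P_c ≤ 1010 − 31.52 = 978.48, so the highest integer P_c is 978 mb.

978 mb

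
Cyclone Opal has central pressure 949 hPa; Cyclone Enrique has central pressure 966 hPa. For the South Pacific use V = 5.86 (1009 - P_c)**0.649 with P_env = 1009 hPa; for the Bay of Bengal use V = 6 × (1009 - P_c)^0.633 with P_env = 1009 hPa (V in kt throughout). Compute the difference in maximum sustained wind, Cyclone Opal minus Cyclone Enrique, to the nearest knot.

Cyclone Opal: ΔP = 60; V ≈ 5.86 × 60^0.649 ≈ 83.54 kt.
Cyclone Enrique: ΔP = 43; V ≈ 6 × 43^0.633 ≈ 64.88 kt.
Difference ≈ 83.54 − 64.88 = 18.66 → 19 kt.

19 kt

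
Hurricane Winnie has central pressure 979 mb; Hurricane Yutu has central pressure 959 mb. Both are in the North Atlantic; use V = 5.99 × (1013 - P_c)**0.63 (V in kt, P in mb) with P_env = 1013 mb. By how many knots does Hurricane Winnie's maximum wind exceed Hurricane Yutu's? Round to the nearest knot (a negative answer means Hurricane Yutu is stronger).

-19 kt

Hurricane Winnie: ΔP = 34; V ≈ 5.99 × 34^0.63 ≈ 55.24 kt.
Hurricane Yutu: ΔP = 54; V ≈ 5.99 × 54^0.63 ≈ 73.93 kt.
Difference ≈ 55.24 − 73.93 = -18.69 → -19 kt.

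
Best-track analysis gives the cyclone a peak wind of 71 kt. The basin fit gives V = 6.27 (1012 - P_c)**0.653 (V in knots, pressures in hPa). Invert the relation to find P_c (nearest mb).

ΔP = (V / 6.27)^(1/0.653) = (71/6.27)^1.531.
71/6.27 = 11.324; 11.324^1.531 ≈ 41.12 mb.
P_c = 1012 − 41.12 = 970.88 ≈ 971 mb.

971 mb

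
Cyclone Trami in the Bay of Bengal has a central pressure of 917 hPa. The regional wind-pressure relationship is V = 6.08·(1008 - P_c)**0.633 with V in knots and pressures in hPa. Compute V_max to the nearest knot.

ΔP = 1008 − 917 = 91 hPa.
91^0.633 ≈ 17.381.
V ≈ 6.08 × 17.381 ≈ 105.7 kt.

106 kt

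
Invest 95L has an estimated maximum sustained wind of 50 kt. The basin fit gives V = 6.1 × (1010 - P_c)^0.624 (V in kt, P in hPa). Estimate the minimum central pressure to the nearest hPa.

ΔP = (V / 6.1)^(1/0.624) = (50/6.1)^1.603.
50/6.1 = 8.197; 8.197^1.603 ≈ 29.12 hPa.
P_c = 1010 − 29.12 = 980.88 ≈ 981 hPa.

981 hPa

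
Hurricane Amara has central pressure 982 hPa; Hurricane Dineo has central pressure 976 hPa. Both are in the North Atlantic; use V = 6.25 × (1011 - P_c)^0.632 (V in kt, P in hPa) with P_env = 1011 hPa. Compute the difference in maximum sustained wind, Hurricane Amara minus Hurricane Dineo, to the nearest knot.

Hurricane Amara: ΔP = 29; V ≈ 6.25 × 29^0.632 ≈ 52.49 kt.
Hurricane Dineo: ΔP = 35; V ≈ 6.25 × 35^0.632 ≈ 59.12 kt.
Difference ≈ 52.49 − 59.12 = -6.63 → -7 kt.

-7 kt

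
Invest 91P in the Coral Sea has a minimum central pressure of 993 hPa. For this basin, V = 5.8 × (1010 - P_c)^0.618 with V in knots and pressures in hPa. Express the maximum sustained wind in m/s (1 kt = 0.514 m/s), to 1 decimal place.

ΔP = 1010 − 993 = 17 hPa.
V ≈ 5.8 × 17^0.618 = 5.8 × 5.760 ≈ 33.408 kt.
33.408 × 0.514 ≈ 17.17 m/s → 17.2 m/s.

17.2 m/s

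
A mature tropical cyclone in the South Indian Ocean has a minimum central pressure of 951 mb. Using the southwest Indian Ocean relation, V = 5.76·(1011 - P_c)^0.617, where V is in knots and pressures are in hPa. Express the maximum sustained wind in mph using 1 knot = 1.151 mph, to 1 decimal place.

ΔP = 1011 − 951 = 60 mb.
V ≈ 5.76 × 60^0.617 = 5.76 × 12.506 ≈ 72.035 kt.
72.035 × 1.151 ≈ 82.91 mph → 82.9 mph.

82.9 mph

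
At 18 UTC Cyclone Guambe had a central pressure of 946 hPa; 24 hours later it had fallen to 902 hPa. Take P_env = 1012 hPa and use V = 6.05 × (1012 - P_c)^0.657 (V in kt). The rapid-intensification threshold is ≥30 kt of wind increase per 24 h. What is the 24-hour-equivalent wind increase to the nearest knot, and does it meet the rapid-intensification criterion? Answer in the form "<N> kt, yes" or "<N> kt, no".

V₁: ΔP = 66, V ≈ 6.05 × 66^0.657 ≈ 94.88 kt.
V₂: ΔP = 110, V ≈ 6.05 × 110^0.657 ≈ 132.72 kt.
ΔV over 24 h = 37.84 kt → 24 h equivalent = 37.84 × 24/24 ≈ 37.84 kt.
38 kt ≥ 30 kt ⇒ rapid intensification.

38 kt, yes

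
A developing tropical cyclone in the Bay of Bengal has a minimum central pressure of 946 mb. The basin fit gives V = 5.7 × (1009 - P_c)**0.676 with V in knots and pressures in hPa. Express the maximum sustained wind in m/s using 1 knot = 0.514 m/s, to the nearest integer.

48 m/s

ΔP = 1009 − 946 = 63 mb.
V ≈ 5.7 × 63^0.676 = 5.7 × 16.457 ≈ 93.806 kt.
93.806 × 0.514 ≈ 48.22 m/s → 48 m/s.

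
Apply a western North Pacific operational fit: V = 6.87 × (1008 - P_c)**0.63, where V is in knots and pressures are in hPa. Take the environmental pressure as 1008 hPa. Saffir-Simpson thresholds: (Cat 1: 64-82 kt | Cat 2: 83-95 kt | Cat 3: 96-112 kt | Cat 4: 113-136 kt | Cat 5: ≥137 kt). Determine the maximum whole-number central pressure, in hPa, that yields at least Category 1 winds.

Category 1 begins at V = 64 kt.
Required ΔP = (64/6.87)^(1/0.63) = 9.316^1.587 ≈ 34.55 hPa.
P_c ≤ 1008 − 34.55 = 973.45, so the highest integer P_c is 973 hPa.

973 hPa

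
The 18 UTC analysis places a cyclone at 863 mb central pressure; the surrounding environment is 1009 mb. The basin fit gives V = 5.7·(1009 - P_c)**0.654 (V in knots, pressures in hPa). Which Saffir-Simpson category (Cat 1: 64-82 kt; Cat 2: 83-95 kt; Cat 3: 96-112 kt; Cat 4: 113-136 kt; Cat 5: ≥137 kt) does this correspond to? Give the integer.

ΔP = 1009 − 863 = 146 mb.
V ≈ 5.7 × 146^0.654 = 5.7 × 26.03 ≈ 148 kt.
148 kt falls in the Category 5 band.

5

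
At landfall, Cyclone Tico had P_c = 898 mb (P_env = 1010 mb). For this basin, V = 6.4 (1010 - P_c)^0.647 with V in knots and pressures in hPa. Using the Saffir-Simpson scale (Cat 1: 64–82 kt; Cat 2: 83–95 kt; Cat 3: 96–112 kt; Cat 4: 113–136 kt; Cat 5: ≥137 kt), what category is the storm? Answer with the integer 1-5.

4

ΔP = 1010 − 898 = 112 mb.
V ≈ 6.4 × 112^0.647 = 6.4 × 21.18 ≈ 136 kt.
136 kt falls in the Category 4 band.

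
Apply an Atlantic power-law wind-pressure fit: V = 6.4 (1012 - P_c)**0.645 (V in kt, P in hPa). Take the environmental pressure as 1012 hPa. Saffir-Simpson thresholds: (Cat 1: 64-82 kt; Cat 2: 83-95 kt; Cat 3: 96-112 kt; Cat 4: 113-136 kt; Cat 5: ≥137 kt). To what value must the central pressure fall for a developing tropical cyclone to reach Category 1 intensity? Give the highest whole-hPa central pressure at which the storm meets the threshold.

976 hPa

Category 1 begins at V = 64 kt.
Required ΔP = (64/6.4)^(1/0.645) = 10.000^1.550 ≈ 35.51 hPa.
P_c ≤ 1012 − 35.51 = 976.49, so the highest integer P_c is 976 hPa.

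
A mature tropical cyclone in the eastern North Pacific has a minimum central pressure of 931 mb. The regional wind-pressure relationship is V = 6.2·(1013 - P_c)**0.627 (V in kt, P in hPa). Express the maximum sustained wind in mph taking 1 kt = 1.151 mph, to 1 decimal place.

ΔP = 1013 − 931 = 82 mb.
V ≈ 6.2 × 82^0.627 = 6.2 × 15.848 ≈ 98.255 kt.
98.255 × 1.151 ≈ 113.09 mph → 113.1 mph.

113.1 mph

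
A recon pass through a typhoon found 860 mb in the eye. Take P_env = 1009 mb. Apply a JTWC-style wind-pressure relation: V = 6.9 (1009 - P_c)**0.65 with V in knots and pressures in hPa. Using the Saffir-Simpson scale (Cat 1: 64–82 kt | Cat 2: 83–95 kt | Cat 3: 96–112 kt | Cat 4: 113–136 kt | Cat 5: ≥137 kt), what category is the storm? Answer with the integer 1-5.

5

ΔP = 1009 − 860 = 149 mb.
V ≈ 6.9 × 149^0.65 = 6.9 × 25.86 ≈ 178 kt.
178 kt falls in the Category 5 band.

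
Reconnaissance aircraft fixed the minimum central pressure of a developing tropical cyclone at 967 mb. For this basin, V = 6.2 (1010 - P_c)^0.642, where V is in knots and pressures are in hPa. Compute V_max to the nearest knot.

ΔP = 1010 − 967 = 43 mb.
43^0.642 ≈ 11.186.
V ≈ 6.2 × 11.186 ≈ 69.4 kt.

69 kt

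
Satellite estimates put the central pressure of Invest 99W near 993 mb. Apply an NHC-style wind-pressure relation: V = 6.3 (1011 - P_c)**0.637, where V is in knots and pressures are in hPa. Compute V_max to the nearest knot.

ΔP = 1011 − 993 = 18 mb.
18^0.637 ≈ 6.304.
V ≈ 6.3 × 6.304 ≈ 39.7 kt.

40 kt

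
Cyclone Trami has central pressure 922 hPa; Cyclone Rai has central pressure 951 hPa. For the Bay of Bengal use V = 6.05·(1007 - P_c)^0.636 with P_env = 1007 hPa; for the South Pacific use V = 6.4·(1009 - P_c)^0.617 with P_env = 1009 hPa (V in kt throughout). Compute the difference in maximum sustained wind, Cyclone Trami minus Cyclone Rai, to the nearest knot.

24 kt

Cyclone Trami: ΔP = 85; V ≈ 6.05 × 85^0.636 ≈ 102.06 kt.
Cyclone Rai: ΔP = 58; V ≈ 6.4 × 58^0.617 ≈ 78.38 kt.
Difference ≈ 102.06 − 78.38 = 23.68 → 24 kt.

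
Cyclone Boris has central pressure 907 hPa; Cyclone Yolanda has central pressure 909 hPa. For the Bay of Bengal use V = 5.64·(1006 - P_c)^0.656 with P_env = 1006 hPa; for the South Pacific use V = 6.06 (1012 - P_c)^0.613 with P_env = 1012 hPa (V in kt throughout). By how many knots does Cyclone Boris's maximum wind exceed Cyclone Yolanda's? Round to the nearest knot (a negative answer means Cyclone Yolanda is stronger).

Cyclone Boris: ΔP = 99; V ≈ 5.64 × 99^0.656 ≈ 114.93 kt.
Cyclone Yolanda: ΔP = 103; V ≈ 6.06 × 103^0.613 ≈ 103.83 kt.
Difference ≈ 114.93 − 103.83 = 11.10 → 11 kt.

11 kt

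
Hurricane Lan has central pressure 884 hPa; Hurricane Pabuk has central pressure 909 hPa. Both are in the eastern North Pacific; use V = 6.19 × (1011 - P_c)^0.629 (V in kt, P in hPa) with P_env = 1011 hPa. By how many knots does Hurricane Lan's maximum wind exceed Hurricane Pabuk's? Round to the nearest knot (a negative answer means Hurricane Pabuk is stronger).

17 kt

Hurricane Lan: ΔP = 127; V ≈ 6.19 × 127^0.629 ≈ 130.31 kt.
Hurricane Pabuk: ΔP = 102; V ≈ 6.19 × 102^0.629 ≈ 113.53 kt.
Difference ≈ 130.31 − 113.53 = 16.78 → 17 kt.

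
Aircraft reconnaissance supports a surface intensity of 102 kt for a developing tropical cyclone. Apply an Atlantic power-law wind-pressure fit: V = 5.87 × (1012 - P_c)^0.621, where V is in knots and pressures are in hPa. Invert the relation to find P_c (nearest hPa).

ΔP = (V / 5.87)^(1/0.621) = (102/5.87)^1.610.
102/5.87 = 17.376; 17.376^1.610 ≈ 99.25 hPa.
P_c = 1012 − 99.25 = 912.75 ≈ 913 hPa.

913 hPa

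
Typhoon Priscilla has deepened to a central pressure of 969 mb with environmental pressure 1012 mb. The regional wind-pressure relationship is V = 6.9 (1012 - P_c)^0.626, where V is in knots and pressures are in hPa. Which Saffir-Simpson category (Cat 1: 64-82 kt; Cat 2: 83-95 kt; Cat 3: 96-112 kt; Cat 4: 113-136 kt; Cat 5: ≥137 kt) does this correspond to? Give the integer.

1

ΔP = 1012 − 969 = 43 mb.
V ≈ 6.9 × 43^0.626 = 6.9 × 10.53 ≈ 73 kt.
73 kt falls in the Category 1 band.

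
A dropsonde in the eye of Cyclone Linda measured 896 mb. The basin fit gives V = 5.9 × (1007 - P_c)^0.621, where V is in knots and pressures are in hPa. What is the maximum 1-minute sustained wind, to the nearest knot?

ΔP = 1007 − 896 = 111 mb.
111^0.621 ≈ 18.627.
V ≈ 5.9 × 18.627 ≈ 109.9 kt.

110 kt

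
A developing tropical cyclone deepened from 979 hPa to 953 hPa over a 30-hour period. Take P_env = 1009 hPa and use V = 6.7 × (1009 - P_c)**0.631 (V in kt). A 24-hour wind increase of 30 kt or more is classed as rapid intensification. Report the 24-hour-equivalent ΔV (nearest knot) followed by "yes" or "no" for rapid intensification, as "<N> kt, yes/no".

22 kt, no

V₁: ΔP = 30, V ≈ 6.7 × 30^0.631 ≈ 57.30 kt.
V₂: ΔP = 56, V ≈ 6.7 × 56^0.631 ≈ 84.95 kt.
ΔV over 30 h = 27.65 kt → 24 h equivalent = 27.65 × 24/30 ≈ 22.12 kt.
22 kt < 30 kt ⇒ not rapid intensification.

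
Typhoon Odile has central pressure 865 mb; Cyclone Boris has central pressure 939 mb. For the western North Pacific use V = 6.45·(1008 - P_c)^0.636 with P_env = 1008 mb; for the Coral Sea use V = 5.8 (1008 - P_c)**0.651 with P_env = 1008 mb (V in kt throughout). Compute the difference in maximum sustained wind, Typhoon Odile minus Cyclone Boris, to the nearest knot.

Typhoon Odile: ΔP = 143; V ≈ 6.45 × 143^0.636 ≈ 151.48 kt.
Cyclone Boris: ΔP = 69; V ≈ 5.8 × 69^0.651 ≈ 91.31 kt.
Difference ≈ 151.48 − 91.31 = 60.17 → 60 kt.

60 kt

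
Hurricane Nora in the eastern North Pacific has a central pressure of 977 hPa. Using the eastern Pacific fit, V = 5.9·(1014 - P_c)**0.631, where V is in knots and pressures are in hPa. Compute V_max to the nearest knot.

ΔP = 1014 − 977 = 37 hPa.
37^0.631 ≈ 9.762.
V ≈ 5.9 × 9.762 ≈ 57.6 kt.

58 kt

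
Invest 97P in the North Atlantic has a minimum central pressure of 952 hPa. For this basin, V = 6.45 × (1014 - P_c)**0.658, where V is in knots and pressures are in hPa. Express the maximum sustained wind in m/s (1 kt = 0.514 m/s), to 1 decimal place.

ΔP = 1014 − 952 = 62 hPa.
V ≈ 6.45 × 62^0.658 = 6.45 × 15.114 ≈ 97.489 kt.
97.489 × 0.514 ≈ 50.11 m/s → 50.1 m/s.

50.1 m/s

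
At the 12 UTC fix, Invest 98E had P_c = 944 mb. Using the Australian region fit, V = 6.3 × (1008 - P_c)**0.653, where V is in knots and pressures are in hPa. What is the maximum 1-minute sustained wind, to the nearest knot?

95 kt

ΔP = 1008 − 944 = 64 mb.
64^0.653 ≈ 15.116.
V ≈ 6.3 × 15.116 ≈ 95.2 kt.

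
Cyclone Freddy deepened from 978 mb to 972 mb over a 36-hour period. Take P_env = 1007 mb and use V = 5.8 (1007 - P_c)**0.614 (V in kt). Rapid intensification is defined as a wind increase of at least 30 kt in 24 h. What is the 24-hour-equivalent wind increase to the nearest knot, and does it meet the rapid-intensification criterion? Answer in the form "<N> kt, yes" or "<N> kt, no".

4 kt, no

V₁: ΔP = 29, V ≈ 5.8 × 29^0.614 ≈ 45.85 kt.
V₂: ΔP = 35, V ≈ 5.8 × 35^0.614 ≈ 51.46 kt.
ΔV over 36 h = 5.61 kt → 24 h equivalent = 5.61 × 24/36 ≈ 3.74 kt.
4 kt < 30 kt ⇒ not rapid intensification.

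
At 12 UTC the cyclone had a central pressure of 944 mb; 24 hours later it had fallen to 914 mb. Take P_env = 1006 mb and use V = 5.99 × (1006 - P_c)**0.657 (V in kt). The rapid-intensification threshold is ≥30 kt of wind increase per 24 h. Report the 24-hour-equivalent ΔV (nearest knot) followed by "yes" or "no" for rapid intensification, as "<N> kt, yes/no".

V₁: ΔP = 62, V ≈ 5.99 × 62^0.657 ≈ 90.16 kt.
V₂: ΔP = 92, V ≈ 5.99 × 92^0.657 ≈ 116.85 kt.
ΔV over 24 h = 26.69 kt → 24 h equivalent = 26.69 × 24/24 ≈ 26.69 kt.
27 kt < 30 kt ⇒ not rapid intensification.

27 kt, no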